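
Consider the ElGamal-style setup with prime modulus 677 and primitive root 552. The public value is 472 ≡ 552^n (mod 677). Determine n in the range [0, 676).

Baby-step giant-step with m = ceil(sqrt(676)) = 26.
Baby table (552^j mod 677 for j=0..25):
  0:1  1:552  2:54  3:20  4:208  5:403  6:400  7:98
  8:613  9:553  10:606  11:74  12:228  13:611  14:126  15:498
  16:34  17:489  18:482  19:3  20:302  21:162  22:60  23:624
  24:532  25:523
Giant step factor: 552^(-26) ≡ 251 (mod 677).
Scan 472·251^i mod 677 for i = 0, 1, …:
  i=0: 472   i=1: 674   i=2: 601   i=3: 557
  i=4: 345   i=5: 616   i=6: 260   i=7: 268
  i=8: 245   i=9: 565     …   i=13: 205
  i=14: 3
Match at i=14, j=19: n = 14·26 + 19 = 383.

383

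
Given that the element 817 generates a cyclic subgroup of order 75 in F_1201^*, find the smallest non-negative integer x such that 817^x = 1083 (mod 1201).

47

Baby-step giant-step with m = ceil(sqrt(75)) = 9.
Baby table (817^j mod 1201 for j=0..8):
  0:1  1:817  2:934  3:443  4:430  5:618  6:486  7:732
  8:1147
Giant step factor: 817^(-9) ≡ 1137 (mod 1201).
Scan 1083·1137^i mod 1201 for i = 0, 1, …:
  i=0: 1083   i=1: 346   i=2: 675   i=3: 36
  i=4: 98   i=5: 934
Match at i=5, j=2: x = 5·9 + 2 = 47.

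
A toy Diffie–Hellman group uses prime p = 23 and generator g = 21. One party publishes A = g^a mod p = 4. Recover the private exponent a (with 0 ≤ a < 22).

2

Successive powers of 21 modulo 23:
  21^0=1  21^1=21  21^2=4
So 21^2 ≡ 4 (mod 23), giving a = 2.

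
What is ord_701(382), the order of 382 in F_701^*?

The order of 382 must divide p − 1 = 700 = 2^2 · 5^2 · 7.
Divisors: 1, 2, 4, 5, 7, 10, 14, 20, 25, 28, 35, 50, 70, 100, 140, 175, 350, 700.
Check each in increasing order: 382^1 ≡ 382;  382^2 ≡ 116;  382^4 ≡ 137;  382^5 ≡ 460;  382^7 ≡ 84;  382^10 ≡ 599;  382^14 ≡ 46;  382^20 ≡ 590;  382^25 ≡ 113;  382^28 ≡ 13;  382^35 ≡ 391;  382^50 ≡ 151;  382^70 ≡ 63;  382^100 ≡ 369;  382^140 ≡ 464;  382^175 ≡ 566;  382^350 ≡ 700;  382^700 ≡ 1.
Smallest exponent giving 1 is 700.

700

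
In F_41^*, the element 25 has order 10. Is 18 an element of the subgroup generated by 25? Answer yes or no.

⟨25⟩ has order 10; its elements mod 41 are {1, 4, 10, 16, 18, 23, 25, 31, 37, 40}.
18 is in this set.

yes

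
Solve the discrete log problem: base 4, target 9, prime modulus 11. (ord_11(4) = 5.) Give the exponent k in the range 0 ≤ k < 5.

Successive powers of 4 modulo 11:
  4^0=1  4^1=4  4^2=5  4^3=9
So 4^3 ≡ 9 (mod 11), giving k = 3.

3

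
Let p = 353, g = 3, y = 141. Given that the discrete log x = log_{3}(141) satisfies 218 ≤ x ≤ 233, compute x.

219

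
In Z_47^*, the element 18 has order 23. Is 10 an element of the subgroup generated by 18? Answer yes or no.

no

10 ∈ ⟨18⟩ iff 10^23 ≡ 1 (mod 47), since |⟨18⟩| = 23.
10^23 mod 47 = 46.
Since 46 ≠ 1, 10 does not lie in the subgroup.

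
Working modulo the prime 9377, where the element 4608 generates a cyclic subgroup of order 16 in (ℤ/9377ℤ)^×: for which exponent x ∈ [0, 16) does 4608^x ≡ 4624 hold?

3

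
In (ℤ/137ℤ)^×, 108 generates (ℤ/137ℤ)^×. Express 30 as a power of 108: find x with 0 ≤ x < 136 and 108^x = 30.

122

Baby-step giant-step with m = ceil(sqrt(136)) = 12.
Baby table (108^j mod 137 for j=0..11):
  0:1  1:108  2:19  3:134  4:87  5:80  6:9  7:13
  8:34  9:110  10:98  11:35
Giant step factor: 108^(-12) ≡ 22 (mod 137).
Scan 30·22^i mod 137 for i = 0, 1, …:
  i=0: 30   i=1: 112   i=2: 135   i=3: 93
  i=4: 128   i=5: 76   i=6: 28   i=7: 68
  i=8: 126   i=9: 32   i=10: 19
Match at i=10, j=2: x = 10·12 + 2 = 122.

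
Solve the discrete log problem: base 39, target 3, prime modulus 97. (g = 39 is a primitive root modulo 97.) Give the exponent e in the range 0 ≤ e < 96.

26

Baby-step giant-step with m = ceil(sqrt(96)) = 10.
Baby table (39^j mod 97 for j=0..9):
  0:1  1:39  2:66  3:52  4:88  5:37  6:85  7:17
  8:81  9:55
Giant step factor: 39^(-10) ≡ 53 (mod 97).
Scan 3·53^i mod 97 for i = 0, 1, …:
  i=0: 3   i=1: 62   i=2: 85
Match at i=2, j=6: e = 2·10 + 6 = 26.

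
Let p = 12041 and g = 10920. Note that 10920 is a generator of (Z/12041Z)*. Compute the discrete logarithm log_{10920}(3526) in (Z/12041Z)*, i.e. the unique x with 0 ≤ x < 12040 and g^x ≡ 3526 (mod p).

Baby-step giant-step with m = ceil(sqrt(12040)) = 110.
Baby table (10920^j mod 12041 for j=0..109):
  0:1  1:10920  2:4377  3:6111  4:898  5:4786  6:5180  7:9023
  8:11698  9:11232  10:3814  11:11102  12:5052  13:8019  14:5328  15:11689
  16:9280  17:544  18:4267  19:9011  20:1068  21:6872  22:2728  23:326
  24:7825  25:6064  26:5421  27:3764  28:6947  29:2940  30:3494  31:8592
  32:1168  33:3141  34:6952  35:9376  36:1297  37:3024  38:5658  39:2989
  40:8770  41:6327  42:11623  43:11020  44:646  45:10335  46:9948  47:10299
  48:2140  49:9260  50:10923  51:1014  52:7201  53:7190  54:7480  55:7497
  56:481  57:2644  58:10203  59:1387  60:10503  61:2235  62:11134  63:5303
  64:3591  65:8224  66:4302  67:5899  68:9771  69:4019  70:10076  71:11303
  72:8510  73:8803  74:5457  75:11572  76:7986  77:6198  78:11740  79:273
  80:7033  81:2862  82:6645  83:4334  84:6150  85:5343  86:6915  87:2689
  88:7922  89:5696  90:8555  91:6522  92:9766  93:9624  94:232  95:4830
  96:4020  97:8955  98:3639  99:2580  100:9701  101:10243  102:4711  103:4968
  104:5855  105:10931  106:4087  107:6094  108:7914  109:2623
Giant step factor: 10920^(-110) ≡ 10639 (mod 12041).
Scan 3526·10639^i mod 12041 for i = 0, 1, …:
  i=0: 3526   i=1: 5399   i=2: 4391   i=3: 8810
  i=4: 2446   i=5: 2393   i=6: 4453   i=7: 6173
  i=8: 2933   i=9: 5956     …   i=64: 6422
  i=65: 3024
Match at i=65, j=37: x = 65·110 + 37 = 7187.

7187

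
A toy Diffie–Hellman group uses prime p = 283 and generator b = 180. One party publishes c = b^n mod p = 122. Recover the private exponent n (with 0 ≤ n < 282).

Baby-step giant-step with m = ceil(sqrt(282)) = 17.
Baby table (180^j mod 283 for j=0..16):
  0:1  1:180  2:138  3:219  4:83  5:224  6:134  7:65
  8:97  9:197  10:85  11:18  12:127  13:220  14:263  15:79
  16:70
Giant step factor: 180^(-17) ≡ 109 (mod 283).
Scan 122·109^i mod 283 for i = 0, 1, …:
  i=0: 122   i=1: 280   i=2: 239   i=3: 15
  i=4: 220
Match at i=4, j=13: n = 4·17 + 13 = 81.

81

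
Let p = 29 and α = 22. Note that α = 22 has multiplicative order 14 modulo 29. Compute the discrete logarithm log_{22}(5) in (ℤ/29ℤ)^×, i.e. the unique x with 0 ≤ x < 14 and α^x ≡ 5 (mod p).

3

Successive powers of 22 modulo 29:
  22^0=1  22^1=22  22^2=20  22^3=5
So 22^3 ≡ 5 (mod 29), giving x = 3.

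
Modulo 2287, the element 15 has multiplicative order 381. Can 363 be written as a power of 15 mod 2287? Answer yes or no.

no

363 ∈ ⟨15⟩ iff 363^381 ≡ 1 (mod 2287), since |⟨15⟩| = 381.
363^381 mod 2287 = 805.
Since 805 ≠ 1, 363 does not lie in the subgroup.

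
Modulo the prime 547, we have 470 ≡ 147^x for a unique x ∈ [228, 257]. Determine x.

232

Compute 147^228 mod 547 = 294, then multiply by 147 repeatedly:
  147^228=294  147^229=5  147^230=188  147^231=286  147^232=470
Found 470 at exponent 232.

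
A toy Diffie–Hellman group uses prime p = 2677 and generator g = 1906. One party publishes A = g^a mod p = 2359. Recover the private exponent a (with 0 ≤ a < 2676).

Baby-step giant-step with m = ceil(sqrt(2676)) = 52.
Baby table (1906^j mod 2677 for j=0..51):
  0:1  1:1906  2:147  3:1774  4:193  5:1109  6:1601  7:2403
  8:2448  9:2554  10:1138  11:658  12:1312  13:354  14:120  15:1175
  16:1578  17:1397  18:1744  19:1907  20:2053  21:1921  22:1967  23:1302
  24:33  25:1327  26:2174  27:2325  28:1015  29:1796  30:1970  31:1666
  32:474  33:1295  34:76  35:298  36:464  37:974  38:1283  39:1297
  40:1211  41:592  42:1335  43:1360  44:824  45:1822  46:663  47:134
  48:1089  49:959  50:2140  51:1769
Giant step factor: 1906^(-52) ≡ 2224 (mod 2677).
Scan 2359·2224^i mod 2677 for i = 0, 1, …:
  i=0: 2359   i=1: 2173   i=2: 767   i=3: 559
  i=4: 1088   i=5: 2381   i=6: 238   i=7: 1943
  i=8: 554   i=9: 676     …   i=49: 2508
  i=50: 1601
Match at i=50, j=6: a = 50·52 + 6 = 2606.

2606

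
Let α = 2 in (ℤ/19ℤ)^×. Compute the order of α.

18

The order of 2 must divide p − 1 = 18 = 2 · 3^2.
Divisors: 1, 2, 3, 6, 9, 18.
Check each in increasing order: 2^1 ≡ 2;  2^2 ≡ 4;  2^3 ≡ 8;  2^6 ≡ 7;  2^9 ≡ 18;  2^18 ≡ 1.
Smallest exponent giving 1 is 18.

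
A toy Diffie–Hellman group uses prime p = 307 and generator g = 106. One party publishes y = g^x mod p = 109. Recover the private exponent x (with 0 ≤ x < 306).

Baby-step giant-step with m = ceil(sqrt(306)) = 18.
Baby table (106^j mod 307 for j=0..17):
  0:1  1:106  2:184  3:163  4:86  5:213  6:167  7:203
  8:28  9:205  10:240  11:266  12:259  13:131  14:71  15:158
  16:170  17:214
Giant step factor: 106^(-18) ≡ 9 (mod 307).
Scan 109·9^i mod 307 for i = 0, 1, …:
  i=0: 109   i=1: 60   i=2: 233   i=3: 255
  i=4: 146   i=5: 86
Match at i=5, j=4: x = 5·18 + 4 = 94.

94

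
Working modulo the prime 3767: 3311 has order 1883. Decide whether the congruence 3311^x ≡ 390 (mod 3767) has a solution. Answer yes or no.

no

390 ∈ ⟨3311⟩ iff 390^1883 ≡ 1 (mod 3767), since |⟨3311⟩| = 1883.
390^1883 mod 3767 = 3766.
Since 3766 ≠ 1, 390 does not lie in the subgroup.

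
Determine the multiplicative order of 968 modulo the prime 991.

495

The order of 968 must divide p − 1 = 990 = 2 · 3^2 · 5 · 11.
Divisors: 1, 2, 3, 5, 6, 9, 10, 11, 15, 18, 22, 30, 33, 45, 55, 66, 90, 99, 110, 165, 198, 330, 495, 990.
Check each in increasing order: 968^1 ≡ 968;  968^2 ≡ 529;  968^3 ≡ 716;  968^5 ≡ 202;  968^6 ≡ 309;  968^9 ≡ 251;  968^10 ≡ 173;  968^11 ≡ 976;  968^15 ≡ 261;  968^18 ≡ 568;  968^22 ≡ 225;  968^30 ≡ 733;  968^33 ≡ 589;  968^45 ≡ 50;  968^55 ≡ 722;  968^66 ≡ 71;  968^90 ≡ 518;  968^99 ≡ 197;  968^110 ≡ 18;  968^165 ≡ 113;  968^198 ≡ 160;  968^330 ≡ 877;  968^495 ≡ 1.
Smallest exponent giving 1 is 495.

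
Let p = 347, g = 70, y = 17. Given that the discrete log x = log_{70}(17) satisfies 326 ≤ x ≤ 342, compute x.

339

Compute 70^326 mod 347 = 33, then multiply by 70 repeatedly:
  70^326=33  70^327=228  70^328=345  70^329=207  70^330=263
  70^331=19  70^332=289  70^333=104  70^334=340  70^335=204
  70^336=53  70^337=240  70^338=144  70^339=17
Found 17 at exponent 339.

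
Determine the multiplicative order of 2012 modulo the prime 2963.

2962

The order of 2012 must divide p − 1 = 2962 = 2 · 1481.
Divisors: 1, 2, 1481, 2962.
Check each in increasing order: 2012^1 ≡ 2012;  2012^2 ≡ 686;  2012^1481 ≡ 2962;  2012^2962 ≡ 1.
Smallest exponent giving 1 is 2962.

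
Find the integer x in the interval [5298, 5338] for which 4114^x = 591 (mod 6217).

Compute 4114^5298 mod 6217 = 5992, then multiply by 4114 repeatedly:
  4114^5298=5992  4114^5299=683  4114^5300=5995  4114^5301=591
Found 591 at exponent 5301.

5301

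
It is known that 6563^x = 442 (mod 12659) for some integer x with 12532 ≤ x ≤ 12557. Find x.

12550

Compute 6563^12532 mod 12659 = 1430, then multiply by 6563 repeatedly:
  6563^12532=1430  6563^12533=4771  6563^12534=6366  6563^12535=5358  6563^12536=10511
  6563^12537=4802  6563^12538=7275  6563^12539=8736  6563^12540=1757  6563^12541=11501
  6563^12542=8105  6563^12543=12656  6563^12544=5629  6563^12545=4165  6563^12546=4114
  6563^12547=11194  6563^12548=6045  6563^12549=29  6563^12550=442
Found 442 at exponent 12550.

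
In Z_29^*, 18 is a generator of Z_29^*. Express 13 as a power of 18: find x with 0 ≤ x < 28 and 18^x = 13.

22

Successive powers of 18 modulo 29:
  18^0=1  18^1=18  18^2=5  18^3=3  18^4=25  18^5=15
  18^6=9  18^7=17  18^8=16  18^9=27  18^10=22  18^11=19
  18^12=23  18^13=8  18^14=28  18^15=11  18^16=24  18^17=26
  18^18=4  18^19=14  18^20=20  18^21=12  18^22=13
So 18^22 ≡ 13 (mod 29), giving x = 22.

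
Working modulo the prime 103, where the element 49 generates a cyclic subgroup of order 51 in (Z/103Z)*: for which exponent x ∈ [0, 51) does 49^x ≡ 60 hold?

16

Successive powers of 49 modulo 103:
  49^0=1  49^1=49  49^2=32  49^3=23  49^4=97  49^5=15
  49^6=14  49^7=68  49^8=36  49^9=13  49^10=19  49^11=4
  49^12=93  49^13=25  49^14=92  49^15=79  49^16=60
So 49^16 ≡ 60 (mod 103), giving x = 16.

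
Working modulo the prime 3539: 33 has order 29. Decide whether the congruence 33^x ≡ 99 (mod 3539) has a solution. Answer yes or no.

99 ∈ ⟨33⟩ iff 99^29 ≡ 1 (mod 3539), since |⟨33⟩| = 29.
99^29 mod 3539 = 2985.
Since 2985 ≠ 1, 99 does not lie in the subgroup.

no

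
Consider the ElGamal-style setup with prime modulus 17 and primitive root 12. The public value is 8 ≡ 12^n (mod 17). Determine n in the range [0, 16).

Successive powers of 12 modulo 17:
  12^0=1  12^1=12  12^2=8
So 12^2 ≡ 8 (mod 17), giving n = 2.

2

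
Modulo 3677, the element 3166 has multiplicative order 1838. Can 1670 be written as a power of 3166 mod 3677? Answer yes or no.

yes

1670 ∈ ⟨3166⟩ iff 1670^1838 ≡ 1 (mod 3677), since |⟨3166⟩| = 1838.
1670^1838 mod 3677 = 1.
Since 1 = 1, 1670 lies in the subgroup.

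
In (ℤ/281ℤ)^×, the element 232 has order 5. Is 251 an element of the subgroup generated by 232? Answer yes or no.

no

⟨232⟩ has order 5; its elements mod 281 are {1, 86, 90, 153, 232}.
251 is not in this set.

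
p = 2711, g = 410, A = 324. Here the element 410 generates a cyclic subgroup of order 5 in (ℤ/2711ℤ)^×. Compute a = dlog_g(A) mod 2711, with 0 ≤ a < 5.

4

Successive powers of 410 modulo 2711:
  410^0=1  410^1=410  410^2=18  410^3=1958  410^4=324
So 410^4 ≡ 324 (mod 2711), giving a = 4.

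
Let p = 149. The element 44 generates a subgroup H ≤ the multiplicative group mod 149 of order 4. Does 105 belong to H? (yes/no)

105 ∈ ⟨44⟩ iff 105^4 ≡ 1 (mod 149), since |⟨44⟩| = 4.
105^4 mod 149 = 1.
Since 1 = 1, 105 lies in the subgroup.

yes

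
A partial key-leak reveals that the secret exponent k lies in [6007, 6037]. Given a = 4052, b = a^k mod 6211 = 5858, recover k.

6024

Compute 4052^6007 mod 6211 = 1165, then multiply by 4052 repeatedly:
  4052^6007=1165  4052^6008=220  4052^6009=3267  4052^6010=2243  4052^6011=1943
  4052^6012=3699  4052^6013=1205  4052^6014=814  4052^6015=287  4052^6016=1467
  4052^6017=357  4052^6018=5612  4052^6019=1353  4052^6020=4254  4052^6021=1683
  4052^6022=6049  4052^6023=1942  4052^6024=5858
Found 5858 at exponent 6024.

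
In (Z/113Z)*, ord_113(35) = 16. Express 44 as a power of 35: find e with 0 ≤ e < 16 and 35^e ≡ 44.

6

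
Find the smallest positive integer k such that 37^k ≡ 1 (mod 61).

20

The order of 37 must divide p − 1 = 60 = 2^2 · 3 · 5.
Divisors: 1, 2, 3, 4, 5, 6, 10, 12, 15, 20, 30, 60.
Check each in increasing order: 37^1 ≡ 37;  37^2 ≡ 27;  37^3 ≡ 23;  37^4 ≡ 58;  37^5 ≡ 11;  37^6 ≡ 41;  37^10 ≡ 60;  37^12 ≡ 34;  37^15 ≡ 50;  37^20 ≡ 1.
Smallest exponent giving 1 is 20.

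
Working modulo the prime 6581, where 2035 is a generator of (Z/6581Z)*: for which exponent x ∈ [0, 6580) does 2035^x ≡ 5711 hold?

5207

Baby-step giant-step with m = ceil(sqrt(6580)) = 82.
Baby table (2035^j mod 6581 for j=0..81):
  0:1  1:2035  2:1776  3:1191  4:1877  5:2715  6:3566  7:4548
  8:2294  9:2361  10:505  11:1039  12:1864  13:2584  14:221  15:2227
  16:4217  17:6552  18:214  19:1144  20:4947  21:4796  22:237  23:1882
  24:6309  25:5865  26:3922  27:5098  28:2774  29:5173  30:4036  31:172
  32:1227  33:2746  34:841  35:375  36:6310  37:1319  38:5698  39:6289
  40:4651  41:1307  42:1021  43:4720  44:3521  45:5107  46:1346  47:1414
  48:1593  49:3903  50:5919  51:1935  52:2287  53:1278  54:1235  55:5864
  56:1887  57:3322  58:1583  59:3296  60:1321  61:3187  62:3260  63:452
  64:5061  65:6451  66:5271  67:6036  68:3114  69:6068  70:2424  71:3671
  72:1050  73:4506  74:2377  75:160  76:3131  77:1177  78:6292  79:4175
  80:54  81:4594
Giant step factor: 2035^(-82) ≡ 4886 (mod 6581).
Scan 5711·4886^i mod 6581 for i = 0, 1, …:
  i=0: 5711   i=1: 506   i=2: 4441   i=3: 1169
  i=4: 6007   i=5: 5523   i=6: 3278   i=7: 4735
  i=8: 2995   i=9: 4007     …   i=62: 4802
  i=63: 1307
Match at i=63, j=41: x = 63·82 + 41 = 5207.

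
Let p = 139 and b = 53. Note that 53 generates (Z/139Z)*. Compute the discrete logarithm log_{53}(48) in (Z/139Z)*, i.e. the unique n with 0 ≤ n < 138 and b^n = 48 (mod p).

Baby-step giant-step with m = ceil(sqrt(138)) = 12.
Baby table (53^j mod 139 for j=0..11):
  0:1  1:53  2:29  3:8  4:7  5:93  6:64  7:56
  8:49  9:95  10:31  11:114
Giant step factor: 53^(-12) ≡ 77 (mod 139).
Scan 48·77^i mod 139 for i = 0, 1, …:
  i=0: 48   i=1: 82   i=2: 59   i=3: 95
Match at i=3, j=9: n = 3·12 + 9 = 45.

45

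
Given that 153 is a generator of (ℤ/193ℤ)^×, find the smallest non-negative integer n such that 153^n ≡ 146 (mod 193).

155

Baby-step giant-step with m = ceil(sqrt(192)) = 14.
Baby table (153^j mod 193 for j=0..13):
  0:1  1:153  2:56  3:76  4:48  5:10  6:179  7:174
  8:181  9:94  10:100  11:53  12:3  13:73
Giant step factor: 153^(-14) ≡ 54 (mod 193).
Scan 146·54^i mod 193 for i = 0, 1, …:
  i=0: 146   i=1: 164   i=2: 171   i=3: 163
  i=4: 117   i=5: 142   i=6: 141   i=7: 87
  i=8: 66   i=9: 90   i=10: 35   i=11: 153
Match at i=11, j=1: n = 11·14 + 1 = 155.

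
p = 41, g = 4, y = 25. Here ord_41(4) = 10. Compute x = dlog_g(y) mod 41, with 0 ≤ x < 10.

7

Successive powers of 4 modulo 41:
  4^0=1  4^1=4  4^2=16  4^3=23  4^4=10  4^5=40
  4^6=37  4^7=25
So 4^7 ≡ 25 (mod 41), giving x = 7.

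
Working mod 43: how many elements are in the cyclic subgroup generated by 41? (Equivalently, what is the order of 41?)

7

The order of 41 must divide p − 1 = 42 = 2 · 3 · 7.
Divisors: 1, 2, 3, 6, 7, 14, 21, 42.
Check each in increasing order: 41^1 ≡ 41;  41^2 ≡ 4;  41^3 ≡ 35;  41^6 ≡ 21;  41^7 ≡ 1.
Smallest exponent giving 1 is 7.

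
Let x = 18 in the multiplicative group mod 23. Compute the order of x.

11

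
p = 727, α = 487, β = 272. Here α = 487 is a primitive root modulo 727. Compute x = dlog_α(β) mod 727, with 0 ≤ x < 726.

388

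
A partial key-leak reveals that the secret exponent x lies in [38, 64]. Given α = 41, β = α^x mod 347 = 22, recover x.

47

Compute 41^38 mod 347 = 93, then multiply by 41 repeatedly:
  41^38=93  41^39=343  41^40=183  41^41=216  41^42=181
  41^43=134  41^44=289  41^45=51  41^46=9  41^47=22
Found 22 at exponent 47.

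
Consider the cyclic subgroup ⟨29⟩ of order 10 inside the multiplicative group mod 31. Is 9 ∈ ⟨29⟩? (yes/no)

no

9 ∈ ⟨29⟩ iff 9^10 ≡ 1 (mod 31), since |⟨29⟩| = 10.
9^10 mod 31 = 5.
Since 5 ≠ 1, 9 does not lie in the subgroup.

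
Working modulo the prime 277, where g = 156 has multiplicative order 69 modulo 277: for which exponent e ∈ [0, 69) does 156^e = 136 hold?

Baby-step giant-step with m = ceil(sqrt(69)) = 9.
Baby table (156^j mod 277 for j=0..8):
  0:1  1:156  2:237  3:131  4:215  5:23  6:264  7:188
  8:243
Giant step factor: 156^(-9) ≡ 27 (mod 277).
Scan 136·27^i mod 277 for i = 0, 1, …:
  i=0: 136   i=1: 71   i=2: 255   i=3: 237
Match at i=3, j=2: e = 3·9 + 2 = 29.

29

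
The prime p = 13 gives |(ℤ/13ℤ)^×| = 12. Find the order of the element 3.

The order of 3 must divide p − 1 = 12 = 2^2 · 3.
Divisors: 1, 2, 3, 4, 6, 12.
Check each in increasing order: 3^1 ≡ 3;  3^2 ≡ 9;  3^3 ≡ 1.
Smallest exponent giving 1 is 3.

3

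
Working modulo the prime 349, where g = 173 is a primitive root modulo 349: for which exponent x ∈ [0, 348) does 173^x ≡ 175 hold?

Baby-step giant-step with m = ceil(sqrt(348)) = 19.
Baby table (173^j mod 349 for j=0..18):
  0:1  1:173  2:264  3:302  4:245  5:156  6:115  7:2
  8:346  9:179  10:255  11:141  12:312  13:230  14:4  15:343
  16:9  17:161  18:282
Giant step factor: 173^(-19) ≡ 33 (mod 349).
Scan 175·33^i mod 349 for i = 0, 1, …:
  i=0: 175   i=1: 191   i=2: 21   i=3: 344
  i=4: 184   i=5: 139   i=6: 50   i=7: 254
  i=8: 6   i=9: 198     …   i=16: 72
  i=17: 282
Match at i=17, j=18: x = 17·19 + 18 = 341.

341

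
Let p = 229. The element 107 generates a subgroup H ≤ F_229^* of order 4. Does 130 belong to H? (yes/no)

⟨107⟩ has order 4; its elements mod 229 are {1, 107, 122, 228}.
130 is not in this set.

no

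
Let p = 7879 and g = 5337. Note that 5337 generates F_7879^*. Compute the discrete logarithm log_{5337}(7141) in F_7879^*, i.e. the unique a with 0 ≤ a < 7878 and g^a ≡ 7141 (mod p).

7832

Baby-step giant-step with m = ceil(sqrt(7878)) = 89.
Baby table (5337^j mod 7879 for j=0..88):
  0:1  1:5337  2:984  3:4194  4:7018  5:6179  6:3708  7:5427
  8:695  9:6085  10:6286  11:7479  12:409  13:350  14:627  15:5603
  16:2406  17:5931  18:3804  19:5644  20:611  21:6880  22:2420  23:1859
  24:1822  25:1328  26:4315  27:6717  28:7058  29:6926  30:3673  31:7728
  32:5650  33:1117  34:4905  35:3947  36:4572  37:7380  38:7818  39:5361
  40:3008  41:4173  42:5247  43:1273  44:2303  45:7750  46:4879  47:7007
  48:2625  49:763  50:6567  51:2287  52:1148  53:4893  54:2935  55:643
  56:4326  57:2392  58:2124  59:5786  60:2081  61:4786  62:7043  63:5661
  64:4671  65:7850  66:2807  67:2980  68:4438  69:1332  70:2026  71:2774
  72:197  73:3482  74:4752  75:6802  76:3721  77:3897  78:5608  79:5454
  80:2972  81:1137  82:1339  83:7869  84:1783  85:5918  86:5334  87:731
  88:1242
Giant step factor: 5337^(-89) ≡ 4530 (mod 7879).
Scan 7141·4530^i mod 7879 for i = 0, 1, …:
  i=0: 7141   i=1: 5435   i=2: 6554   i=3: 1548
  i=4: 130   i=5: 5854   i=6: 5785   i=7: 496
  i=8: 1365   i=9: 6314     …   i=87: 2315
  i=88: 1
Match at i=88, j=0: a = 88·89 + 0 = 7832.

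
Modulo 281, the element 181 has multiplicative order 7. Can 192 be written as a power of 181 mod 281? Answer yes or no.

no

192 ∈ ⟨181⟩ iff 192^7 ≡ 1 (mod 281), since |⟨181⟩| = 7.
192^7 mod 281 = 221.
Since 221 ≠ 1, 192 does not lie in the subgroup.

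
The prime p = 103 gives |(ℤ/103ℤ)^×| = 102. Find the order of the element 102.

The order of 102 must divide p − 1 = 102 = 2 · 3 · 17.
Divisors: 1, 2, 3, 6, 17, 34, 51, 102.
Check each in increasing order: 102^1 ≡ 102;  102^2 ≡ 1.
Smallest exponent giving 1 is 2.

2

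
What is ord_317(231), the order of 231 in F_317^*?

316

The order of 231 must divide p − 1 = 316 = 2^2 · 79.
Divisors: 1, 2, 4, 79, 158, 316.
Check each in increasing order: 231^1 ≡ 231;  231^2 ≡ 105;  231^4 ≡ 247;  231^79 ≡ 114;  231^158 ≡ 316;  231^316 ≡ 1.
Smallest exponent giving 1 is 316.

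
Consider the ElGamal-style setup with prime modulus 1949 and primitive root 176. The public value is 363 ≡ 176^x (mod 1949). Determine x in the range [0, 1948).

1921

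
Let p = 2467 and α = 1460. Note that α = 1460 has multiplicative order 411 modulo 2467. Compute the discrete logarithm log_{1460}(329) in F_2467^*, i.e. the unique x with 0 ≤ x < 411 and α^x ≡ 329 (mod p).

Successive powers of 1460 modulo 2467:
  1460^0=1  1460^1=1460  1460^2=112  1460^3=698  1460^4=209  1460^5=1699
  1460^6=1205  1460^7=329
So 1460^7 ≡ 329 (mod 2467), giving x = 7.

7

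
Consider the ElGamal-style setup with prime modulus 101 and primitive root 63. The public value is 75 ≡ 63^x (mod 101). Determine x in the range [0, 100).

Successive powers of 63 modulo 101:
  63^0=1  63^1=63  63^2=30  63^3=72  63^4=92  63^5=39
  63^6=33  63^7=59  63^8=81  63^9=53  63^10=6  63^11=75
So 63^11 ≡ 75 (mod 101), giving x = 11.

11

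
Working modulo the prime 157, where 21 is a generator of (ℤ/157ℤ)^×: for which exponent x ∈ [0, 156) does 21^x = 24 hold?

133

Baby-step giant-step with m = ceil(sqrt(156)) = 13.
Baby table (21^j mod 157 for j=0..12):
  0:1  1:21  2:127  3:155  4:115  5:60  6:4  7:84
  8:37  9:149  10:146  11:83  12:16
Giant step factor: 21^(-13) ≡ 50 (mod 157).
Scan 24·50^i mod 157 for i = 0, 1, …:
  i=0: 24   i=1: 101   i=2: 26   i=3: 44
  i=4: 2   i=5: 100   i=6: 133   i=7: 56
  i=8: 131   i=9: 113   i=10: 155
Match at i=10, j=3: x = 10·13 + 3 = 133.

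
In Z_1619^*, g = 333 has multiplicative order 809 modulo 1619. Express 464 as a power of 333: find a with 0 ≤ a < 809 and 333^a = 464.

144

Baby-step giant-step with m = ceil(sqrt(809)) = 29.
Baby table (333^j mod 1619 for j=0..28):
  0:1  1:333  2:797  3:1504  4:561  5:628  6:273  7:245
  8:635  9:985  10:967  11:1449  12:55  13:506  14:122  15:151
  16:94  17:541  18:444  19:523  20:926  21:748  22:1377  23:364
  24:1406  25:307  26:234  27:210  28:313
Giant step factor: 333^(-29) ≡ 758 (mod 1619).
Scan 464·758^i mod 1619 for i = 0, 1, …:
  i=0: 464   i=1: 389   i=2: 204   i=3: 827
  i=4: 313
Match at i=4, j=28: a = 4·29 + 28 = 144.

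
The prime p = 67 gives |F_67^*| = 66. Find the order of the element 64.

11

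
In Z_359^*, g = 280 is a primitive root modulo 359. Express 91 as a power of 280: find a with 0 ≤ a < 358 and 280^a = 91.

Baby-step giant-step with m = ceil(sqrt(358)) = 19.
Baby table (280^j mod 359 for j=0..18):
  0:1  1:280  2:138  3:227  4:17  5:93  6:192  7:269
  8:289  9:145  10:33  11:265  12:246  13:311  14:202  15:197
  16:233  17:261  18:203
Giant step factor: 280^(-19) ≡ 143 (mod 359).
Scan 91·143^i mod 359 for i = 0, 1, …:
  i=0: 91   i=1: 89   i=2: 162   i=3: 190
  i=4: 245   i=5: 212   i=6: 160   i=7: 263
  i=8: 273   i=9: 267   i=10: 127   i=11: 211
  i=12: 17
Match at i=12, j=4: a = 12·19 + 4 = 232.

232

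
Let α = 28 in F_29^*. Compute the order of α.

2

The order of 28 must divide p − 1 = 28 = 2^2 · 7.
Divisors: 1, 2, 4, 7, 14, 28.
Check each in increasing order: 28^1 ≡ 28;  28^2 ≡ 1.
Smallest exponent giving 1 is 2.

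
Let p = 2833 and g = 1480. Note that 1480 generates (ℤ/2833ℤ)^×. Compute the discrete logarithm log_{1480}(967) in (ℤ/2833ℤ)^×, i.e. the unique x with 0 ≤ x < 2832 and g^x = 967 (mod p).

325

Baby-step giant-step with m = ceil(sqrt(2832)) = 54.
Baby table (1480^j mod 2833 for j=0..53):
  0:1  1:1480  2:491  3:1432  4:276  5:528  6:2365  7:1445
  8:2518  9:1245  10:1150  11:2200  12:883  13:827  14:104  15:938
  16:70  17:1612  18:374  19:1085  20:2322  21:131  22:1236  23:1995
  24:614  25:2160  26:1176  27:1018  28:2317  29:1230  30:1614  31:501
  32:2067  33:2353  34:683  35:2292  36:1059  37:671  38:1530  39:833
  40:485  41:1051  42:163  43:435  44:709  45:1110  46:2493  47:1074
  48:207  49:396  50:2482  51:1792  52:472  53:1642
Giant step factor: 1480^(-54) ≡ 1529 (mod 2833).
Scan 967·1529^i mod 2833 for i = 0, 1, …:
  i=0: 967   i=1: 2550   i=2: 742   i=3: 1318
  i=4: 959   i=5: 1650   i=6: 1480
Match at i=6, j=1: x = 6·54 + 1 = 325.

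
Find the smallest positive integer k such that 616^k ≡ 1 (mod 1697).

1696

The order of 616 must divide p − 1 = 1696 = 2^5 · 53.
Divisors: 1, 2, 4, 8, 16, 32, 53, 106, 212, 424, 848, 1696.
Check each in increasing order: 616^1 ≡ 616;  616^2 ≡ 1025;  616^4 ≡ 182;  616^8 ≡ 881;  616^16 ≡ 632;  616^32 ≡ 629;  616^53 ≡ 1481;  616^106 ≡ 837;  616^212 ≡ 1405;  616^424 ≡ 414;  616^848 ≡ 1696;  616^1696 ≡ 1.
Smallest exponent giving 1 is 1696.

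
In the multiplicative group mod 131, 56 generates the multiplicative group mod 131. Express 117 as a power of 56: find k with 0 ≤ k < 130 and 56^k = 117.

108

Baby-step giant-step with m = ceil(sqrt(130)) = 12.
Baby table (56^j mod 131 for j=0..11):
  0:1  1:56  2:123  3:76  4:64  5:47  6:12  7:17
  8:35  9:126  10:113  11:40
Giant step factor: 56^(-12) ≡ 121 (mod 131).
Scan 117·121^i mod 131 for i = 0, 1, …:
  i=0: 117   i=1: 9   i=2: 41   i=3: 114
  i=4: 39   i=5: 3   i=6: 101   i=7: 38
  i=8: 13   i=9: 1
Match at i=9, j=0: k = 9·12 + 0 = 108.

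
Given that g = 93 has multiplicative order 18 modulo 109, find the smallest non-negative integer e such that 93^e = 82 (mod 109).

Successive powers of 93 modulo 109:
  93^0=1  93^1=93  93^2=38  93^3=46  93^4=27  93^5=4
  93^6=45  93^7=43  93^8=75  93^9=108  93^10=16  93^11=71
  93^12=63  93^13=82
So 93^13 ≡ 82 (mod 109), giving e = 13.

13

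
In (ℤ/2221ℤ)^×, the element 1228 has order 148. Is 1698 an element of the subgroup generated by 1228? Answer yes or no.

1698 ∈ ⟨1228⟩ iff 1698^148 ≡ 1 (mod 2221), since |⟨1228⟩| = 148.
1698^148 mod 2221 = 71.
Since 71 ≠ 1, 1698 does not lie in the subgroup.

no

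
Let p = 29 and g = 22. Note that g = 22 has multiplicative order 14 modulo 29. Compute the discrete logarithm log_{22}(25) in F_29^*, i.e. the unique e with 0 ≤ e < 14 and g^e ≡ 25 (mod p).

6

Successive powers of 22 modulo 29:
  22^0=1  22^1=22  22^2=20  22^3=5  22^4=23  22^5=13
  22^6=25
So 22^6 ≡ 25 (mod 29), giving e = 6.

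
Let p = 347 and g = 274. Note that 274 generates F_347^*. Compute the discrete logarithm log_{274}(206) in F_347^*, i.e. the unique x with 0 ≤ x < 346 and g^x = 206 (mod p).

Successive powers of 274 modulo 347:
  274^0=1  274^1=274  274^2=124  274^3=317  274^4=108  274^5=97
  274^6=206
So 274^6 ≡ 206 (mod 347), giving x = 6.

6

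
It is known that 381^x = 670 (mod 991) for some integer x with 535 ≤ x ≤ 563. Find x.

Compute 381^535 mod 991 = 266, then multiply by 381 repeatedly:
  381^535=266  381^536=264  381^537=493  381^538=534  381^539=299
  381^540=945  381^541=312  381^542=943  381^543=541  381^544=984
  381^545=306  381^546=639  381^547=664  381^548=279  381^549=262
  381^550=722  381^551=575  381^552=64  381^553=600  381^554=670
Found 670 at exponent 554.

554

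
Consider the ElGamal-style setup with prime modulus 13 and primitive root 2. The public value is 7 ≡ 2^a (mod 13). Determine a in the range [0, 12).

Successive powers of 2 modulo 13:
  2^0=1  2^1=2  2^2=4  2^3=8  2^4=3  2^5=6
  2^6=12  2^7=11  2^8=9  2^9=5  2^10=10  2^11=7
So 2^11 ≡ 7 (mod 13), giving a = 11.

11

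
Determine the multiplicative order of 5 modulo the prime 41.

20

The order of 5 must divide p − 1 = 40 = 2^3 · 5.
Divisors: 1, 2, 4, 5, 8, 10, 20, 40.
Check each in increasing order: 5^1 ≡ 5;  5^2 ≡ 25;  5^4 ≡ 10;  5^5 ≡ 9;  5^8 ≡ 18;  5^10 ≡ 40;  5^20 ≡ 1.
Smallest exponent giving 1 is 20.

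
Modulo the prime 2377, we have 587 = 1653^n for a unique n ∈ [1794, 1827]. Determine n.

Compute 1653^1794 mod 2377 = 2153, then multiply by 1653 repeatedly:
  1653^1794=2153  1653^1795=540  1653^1796=1245  1653^1797=1880  1653^1798=901
  1653^1799=1351  1653^1800=1200  1653^1801=1182  1653^1802=2329  1653^1803=1474
  1653^1804=97  1653^1805=1082  1653^1806=1042  1653^1807=1478  1653^1808=1955
  1653^1809=1272  1653^1810=1348  1653^1811=995  1653^1812=2228  1653^1813=911
  1653^1814=1242  1653^1815=1675  1653^1816=1947  1653^1817=2310  1653^1818=968
  1653^1819=383  1653^1820=817  1653^1821=365  1653^1822=1964  1653^1823=1887
  1653^1824=587
Found 587 at exponent 1824.

1824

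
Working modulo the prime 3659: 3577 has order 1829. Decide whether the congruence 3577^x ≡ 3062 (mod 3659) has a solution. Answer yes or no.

no

3062 ∈ ⟨3577⟩ iff 3062^1829 ≡ 1 (mod 3659), since |⟨3577⟩| = 1829.
3062^1829 mod 3659 = 3658.
Since 3658 ≠ 1, 3062 does not lie in the subgroup.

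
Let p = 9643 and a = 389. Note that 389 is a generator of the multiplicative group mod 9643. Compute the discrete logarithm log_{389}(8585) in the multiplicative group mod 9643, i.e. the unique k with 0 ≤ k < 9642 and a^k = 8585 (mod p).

Baby-step giant-step with m = ceil(sqrt(9642)) = 99.
Baby table (389^j mod 9643 for j=0..98):
  0:1  1:389  2:6676  3:2997  4:8673  5:8390  6:4376  7:5096
  8:5529  9:392  10:7843  11:3739  12:8021  13:5480  14:617  15:8581
  16:1531  17:7336  18:9019  19:7982  20:9595  21:614  22:7414  23:789
  24:7988  25:2286  26:2098  27:6110  28:4612  29:470  30:9256  31:3745
  32:712  33:6964  34:8956  35:2761  36:3656  37:4663  38:1023  39:2584
  40:2304  41:9100  42:919  43:700  44:2296  45:5988  46:5369  47:5653
  48:413  49:6369  50:8933  51:3457  52:4396  53:3233  54:4047  55:2474
  56:7729  57:7608  58:8754  59:1327  60:5124  61:6778  62:4103  63:4972
  64:5508  65:1866  66:2649  67:8303  68:9105  69:2864  70:5151  71:7638
  72:1138  73:8747  74:8247  75:6607  76:5085  77:1250  78:4100  79:3805
  80:4766  81:2518  82:5559  83:2419  84:5620  85:6862  86:7850  87:6462
  88:6538  89:7173  90:3470  91:9453  92:3234  93:4436  94:9150  95:1083
  96:6638  97:7501  98:5703
Giant step factor: 389^(-99) ≡ 1220 (mod 9643).
Scan 8585·1220^i mod 9643 for i = 0, 1, …:
  i=0: 8585   i=1: 1402   i=2: 3629   i=3: 1243
  i=4: 2509   i=5: 4149   i=6: 8848   i=7: 4043
  i=8: 4887   i=9: 2766     …   i=82: 8920
  i=83: 5096
Match at i=83, j=7: k = 83·99 + 7 = 8224.

8224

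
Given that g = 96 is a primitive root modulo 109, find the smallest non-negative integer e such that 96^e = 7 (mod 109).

28

Successive powers of 96 modulo 109:
  96^0=1  96^1=96  96^2=60  96^3=92  96^4=3  96^5=70
  96^6=71  96^7=58  96^8=9  96^9=101  96^10=104  96^11=65
  96^12=27  96^13=85  96^14=94  96^15=86  96^16=81  96^17=37
  96^18=64  96^19=40  96^20=25  96^21=2  96^22=83  96^23=11
  96^24=75  96^25=6  96^26=31  96^27=33  96^28=7
So 96^28 ≡ 7 (mod 109), giving e = 28.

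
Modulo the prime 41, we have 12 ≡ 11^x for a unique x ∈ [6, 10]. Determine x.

Compute 11^6 mod 41 = 33, then multiply by 11 repeatedly:
  11^6=33  11^7=35  11^8=16  11^9=12
Found 12 at exponent 9.

9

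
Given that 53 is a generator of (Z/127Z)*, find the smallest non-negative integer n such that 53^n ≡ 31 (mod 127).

Baby-step giant-step with m = ceil(sqrt(126)) = 12.
Baby table (53^j mod 127 for j=0..11):
  0:1  1:53  2:15  3:33  4:98  5:114  6:73  7:59
  8:79  9:123  10:42  11:67
Giant step factor: 53^(-12) ≡ 76 (mod 127).
Scan 31·76^i mod 127 for i = 0, 1, …:
  i=0: 31   i=1: 70   i=2: 113   i=3: 79
Match at i=3, j=8: n = 3·12 + 8 = 44.

44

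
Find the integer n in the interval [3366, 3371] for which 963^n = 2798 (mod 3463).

3367

Compute 963^3366 mod 3463 = 2833, then multiply by 963 repeatedly:
  963^3366=2833  963^3367=2798
Found 2798 at exponent 3367.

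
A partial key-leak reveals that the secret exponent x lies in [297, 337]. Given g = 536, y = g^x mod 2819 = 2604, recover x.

Compute 536^297 mod 2819 = 2340, then multiply by 536 repeatedly:
  536^297=2340  536^298=2604
Found 2604 at exponent 298.

298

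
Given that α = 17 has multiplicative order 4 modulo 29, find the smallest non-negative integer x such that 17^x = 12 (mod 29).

Successive powers of 17 modulo 29:
  17^0=1  17^1=17  17^2=28  17^3=12
So 17^3 ≡ 12 (mod 29), giving x = 3.

3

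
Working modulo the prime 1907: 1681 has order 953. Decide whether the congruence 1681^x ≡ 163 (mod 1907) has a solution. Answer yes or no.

yes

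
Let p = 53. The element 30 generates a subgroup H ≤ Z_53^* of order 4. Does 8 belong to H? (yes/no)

no

⟨30⟩ has order 4; its elements mod 53 are {1, 23, 30, 52}.
8 is not in this set.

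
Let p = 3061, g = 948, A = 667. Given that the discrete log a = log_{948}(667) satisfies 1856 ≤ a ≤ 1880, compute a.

1876

Compute 948^1856 mod 3061 = 1022, then multiply by 948 repeatedly:
  948^1856=1022  948^1857=1580  948^1858=1011  948^1859=335  948^1860=2297
  948^1861=1185  948^1862=3054  948^1863=2547  948^1864=2488  948^1865=1654
  948^1866=760  948^1867=1145  948^1868=1866  948^1869=2771  948^1870=570
  948^1871=1624  948^1872=2930  948^1873=1313  948^1874=1958  948^1875=1218
  948^1876=667
Found 667 at exponent 1876.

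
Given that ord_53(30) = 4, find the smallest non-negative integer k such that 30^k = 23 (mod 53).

Successive powers of 30 modulo 53:
  30^0=1  30^1=30  30^2=52  30^3=23
So 30^3 ≡ 23 (mod 53), giving k = 3.

3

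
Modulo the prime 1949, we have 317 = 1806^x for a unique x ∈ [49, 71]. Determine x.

Compute 1806^49 mod 1949 = 1411, then multiply by 1806 repeatedly:
  1806^49=1411  1806^50=923  1806^51=543  1806^52=311  1806^53=354
  1806^54=52  1806^55=360  1806^56=1143  1806^57=267  1806^58=799
  1806^59=734  1806^60=284  1806^61=317
Found 317 at exponent 61.

61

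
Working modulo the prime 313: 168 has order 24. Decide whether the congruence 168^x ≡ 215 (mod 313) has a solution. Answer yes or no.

yes

215 ∈ ⟨168⟩ iff 215^24 ≡ 1 (mod 313), since |⟨168⟩| = 24.
215^24 mod 313 = 1.
Since 1 = 1, 215 lies in the subgroup.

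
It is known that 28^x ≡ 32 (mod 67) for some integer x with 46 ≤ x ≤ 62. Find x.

53

Compute 28^46 mod 67 = 23, then multiply by 28 repeatedly:
  28^46=23  28^47=41  28^48=9  28^49=51  28^50=21
  28^51=52  28^52=49  28^53=32
Found 32 at exponent 53.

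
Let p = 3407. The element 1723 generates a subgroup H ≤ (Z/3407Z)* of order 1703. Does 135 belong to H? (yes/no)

no

135 ∈ ⟨1723⟩ iff 135^1703 ≡ 1 (mod 3407), since |⟨1723⟩| = 1703.
135^1703 mod 3407 = 3406.
Since 3406 ≠ 1, 135 does not lie in the subgroup.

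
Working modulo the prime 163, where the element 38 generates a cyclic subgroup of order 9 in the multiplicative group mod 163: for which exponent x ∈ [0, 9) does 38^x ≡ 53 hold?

5

Successive powers of 38 modulo 163:
  38^0=1  38^1=38  38^2=140  38^3=104  38^4=40  38^5=53
So 38^5 ≡ 53 (mod 163), giving x = 5.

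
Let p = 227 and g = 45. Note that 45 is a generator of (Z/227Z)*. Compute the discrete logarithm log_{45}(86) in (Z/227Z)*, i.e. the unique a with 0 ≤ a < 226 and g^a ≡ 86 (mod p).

Baby-step giant-step with m = ceil(sqrt(226)) = 16.
Baby table (45^j mod 227 for j=0..15):
  0:1  1:45  2:209  3:98  4:97  5:52  6:70  7:199
  8:102  9:50  10:207  11:8  12:133  13:83  14:103  15:95
Giant step factor: 45^(-16) ≡ 221 (mod 227).
Scan 86·221^i mod 227 for i = 0, 1, …:
  i=0: 86   i=1: 165   i=2: 145   i=3: 38
  i=4: 226   i=5: 6   i=6: 191   i=7: 216
  i=8: 66   i=9: 58   i=10: 106   i=11: 45
Match at i=11, j=1: a = 11·16 + 1 = 177.

177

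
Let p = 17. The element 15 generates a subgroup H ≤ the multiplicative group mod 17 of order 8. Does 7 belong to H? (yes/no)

⟨15⟩ has order 8; its elements mod 17 are {1, 2, 4, 8, 9, 13, 15, 16}.
7 is not in this set.

no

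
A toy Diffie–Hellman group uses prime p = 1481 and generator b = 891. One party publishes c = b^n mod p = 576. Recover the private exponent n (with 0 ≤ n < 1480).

870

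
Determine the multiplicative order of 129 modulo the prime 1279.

1278

The order of 129 must divide p − 1 = 1278 = 2 · 3^2 · 71.
Divisors: 1, 2, 3, 6, 9, 18, 71, 142, 213, 426, 639, 1278.
Check each in increasing order: 129^1 ≡ 129;  129^2 ≡ 14;  129^3 ≡ 527;  129^6 ≡ 186;  129^9 ≡ 818;  129^18 ≡ 207;  129^71 ≡ 994;  129^142 ≡ 648;  129^213 ≡ 775;  129^426 ≡ 774;  129^639 ≡ 1278;  129^1278 ≡ 1.
Smallest exponent giving 1 is 1278.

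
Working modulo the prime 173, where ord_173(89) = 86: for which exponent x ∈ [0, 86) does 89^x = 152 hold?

Successive powers of 89 modulo 173:
  89^0=1  89^1=89  89^2=136  89^3=167  89^4=158  89^5=49
  89^6=36  89^7=90  89^8=52  89^9=130  89^10=152
So 89^10 ≡ 152 (mod 173), giving x = 10.

10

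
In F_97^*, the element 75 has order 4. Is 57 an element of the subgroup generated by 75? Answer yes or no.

57 ∈ ⟨75⟩ iff 57^4 ≡ 1 (mod 97), since |⟨75⟩| = 4.
57^4 mod 97 = 73.
Since 73 ≠ 1, 57 does not lie in the subgroup.

no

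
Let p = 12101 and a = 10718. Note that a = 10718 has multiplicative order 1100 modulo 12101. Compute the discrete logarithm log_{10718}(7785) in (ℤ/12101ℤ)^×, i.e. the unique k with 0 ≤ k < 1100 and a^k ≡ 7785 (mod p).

882

Baby-step giant-step with m = ceil(sqrt(1100)) = 34.
Baby table (10718^j mod 12101 for j=0..33):
  0:1  1:10718  2:731  3:5511  4:1917  5:11009  6:9712  7:414
  8:8286  9:109  10:6566  11:7073  12:7750  13:3236  14:1982  15:5821
  16:8823  17:7700  18:11881  19:1735  20:8594  21:9781  22:1795  23:10321
  24:5237  25:5728  26:4331  27:222  28:7600  29:4969  30:1241  31:2039
  32:11697  33:2086
Giant step factor: 10718^(-34) ≡ 8893 (mod 12101).
Scan 7785·8893^i mod 12101 for i = 0, 1, …:
  i=0: 7785   i=1: 2184   i=2: 207   i=3: 1499
  i=4: 7406   i=5: 7916   i=6: 5471   i=7: 7583
  i=8: 8847   i=9: 7770     …   i=24: 7137
  i=25: 11697
Match at i=25, j=32: k = 25·34 + 32 = 882.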